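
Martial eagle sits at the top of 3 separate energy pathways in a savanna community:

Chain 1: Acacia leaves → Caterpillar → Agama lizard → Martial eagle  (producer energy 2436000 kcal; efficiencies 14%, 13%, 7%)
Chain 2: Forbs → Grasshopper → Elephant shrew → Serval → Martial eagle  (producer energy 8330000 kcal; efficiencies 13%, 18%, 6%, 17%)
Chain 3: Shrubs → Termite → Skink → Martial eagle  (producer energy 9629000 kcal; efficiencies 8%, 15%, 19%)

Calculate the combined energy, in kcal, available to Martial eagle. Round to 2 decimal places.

Chain 1: 2436000 × 0.14 × 0.13 × 0.07 = 3103.464 kcal
Chain 2: 8330000 × 0.13 × 0.18 × 0.06 × 0.17 = 1988.2044 kcal
Chain 3: 9629000 × 0.08 × 0.15 × 0.19 = 21954.12 kcal
Total at Martial eagle: 3103.464 + 1988.2044 + 21954.12 = 27045.7884 kcal

27045.79 kcal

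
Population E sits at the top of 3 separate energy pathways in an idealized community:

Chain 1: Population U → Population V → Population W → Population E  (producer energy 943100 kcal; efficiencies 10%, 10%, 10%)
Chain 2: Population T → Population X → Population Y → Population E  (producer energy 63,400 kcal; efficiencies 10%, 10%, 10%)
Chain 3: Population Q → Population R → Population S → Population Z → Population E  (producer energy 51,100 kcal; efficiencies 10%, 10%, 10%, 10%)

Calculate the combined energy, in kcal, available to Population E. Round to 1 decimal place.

Chain 1: 943100 × 0.1 × 0.1 × 0.1 = 943.1 kcal
Chain 2: 63400 × 0.1 × 0.1 × 0.1 = 63.4 kcal
Chain 3: 51100 × 0.1 × 0.1 × 0.1 × 0.1 = 5.11 kcal
Total at Population E: 943.1 + 63.4 + 5.11 = 1011.61 kcal

1011.6 kcal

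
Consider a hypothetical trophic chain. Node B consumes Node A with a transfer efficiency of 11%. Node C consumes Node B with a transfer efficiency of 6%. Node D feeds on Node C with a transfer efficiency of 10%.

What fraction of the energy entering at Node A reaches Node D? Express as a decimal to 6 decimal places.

Product of link efficiencies: 0.11 × 0.06 × 0.1 = 0.00066

0.000660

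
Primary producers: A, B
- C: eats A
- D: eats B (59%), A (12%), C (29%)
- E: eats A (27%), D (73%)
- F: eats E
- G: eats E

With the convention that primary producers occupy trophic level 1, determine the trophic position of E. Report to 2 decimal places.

C: 1 + 1 = 2
D: 1 + (0.59×1 + 0.12×1 + 0.29×2) = 2.29
E: 1 + (0.27×1 + 0.73×2.29) = 2.9417
F: 1 + 2.9417 = 3.9417
G: 1 + 2.9417 = 3.9417

2.94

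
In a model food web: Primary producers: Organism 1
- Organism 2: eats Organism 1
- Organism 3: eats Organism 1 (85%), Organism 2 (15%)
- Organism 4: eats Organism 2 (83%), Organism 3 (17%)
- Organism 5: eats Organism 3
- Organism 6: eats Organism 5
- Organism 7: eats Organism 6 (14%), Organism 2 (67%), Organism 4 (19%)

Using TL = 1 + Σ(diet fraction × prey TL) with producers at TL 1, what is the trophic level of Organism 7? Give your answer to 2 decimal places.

Organism 2: 1 + 1 = 2
Organism 3: 1 + (0.85×1 + 0.15×2) = 2.15
Organism 4: 1 + (0.83×2 + 0.17×2.15) = 3.0255
Organism 5: 1 + 2.15 = 3.15
Organism 6: 1 + 3.15 = 4.15
Organism 7: 1 + (0.14×4.15 + 0.67×2 + 0.19×3.0255) = 3.495845

3.50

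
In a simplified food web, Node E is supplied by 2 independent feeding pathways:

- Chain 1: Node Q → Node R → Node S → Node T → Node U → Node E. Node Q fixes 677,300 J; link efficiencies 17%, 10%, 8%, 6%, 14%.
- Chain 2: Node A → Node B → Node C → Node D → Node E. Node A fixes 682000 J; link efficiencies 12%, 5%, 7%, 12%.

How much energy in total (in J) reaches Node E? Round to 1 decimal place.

Chain 1: 677300 × 0.17 × 0.1 × 0.08 × 0.06 × 0.14 = 7.7374752 J
Chain 2: 682000 × 0.12 × 0.05 × 0.07 × 0.12 = 34.3728 J
Total at Node E: 7.7374752 + 34.3728 = 42.1102752 J

42.1 J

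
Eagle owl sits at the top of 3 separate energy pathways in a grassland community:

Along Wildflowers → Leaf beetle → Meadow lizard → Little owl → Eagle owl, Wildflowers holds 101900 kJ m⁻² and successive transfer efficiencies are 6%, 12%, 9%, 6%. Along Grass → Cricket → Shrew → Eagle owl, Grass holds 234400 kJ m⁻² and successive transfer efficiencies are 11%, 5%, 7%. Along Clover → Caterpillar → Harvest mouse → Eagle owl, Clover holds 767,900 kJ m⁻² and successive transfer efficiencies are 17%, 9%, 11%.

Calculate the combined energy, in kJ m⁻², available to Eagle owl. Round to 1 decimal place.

1386.6 kJ m⁻²

Via Wildflowers: 101900 × 0.06 × 0.12 × 0.09 × 0.06 = 3.961872 kJ m⁻²
Via Grass: 234400 × 0.11 × 0.05 × 0.07 = 90.244 kJ m⁻²
Via Clover: 767900 × 0.17 × 0.09 × 0.11 = 1292.3757 kJ m⁻²
Total at Eagle owl: 3.961872 + 90.244 + 1292.3757 = 1386.581572 kJ m⁻²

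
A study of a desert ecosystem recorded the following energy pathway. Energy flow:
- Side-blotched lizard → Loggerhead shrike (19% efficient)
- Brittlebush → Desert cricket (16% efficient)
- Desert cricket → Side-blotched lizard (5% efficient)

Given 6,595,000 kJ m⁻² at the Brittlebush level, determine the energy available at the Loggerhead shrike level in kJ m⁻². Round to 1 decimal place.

Desert cricket: 6595000 × 0.16 = 1055200 kJ m⁻²
Side-blotched lizard: 1055200 × 0.05 = 52760 kJ m⁻²
Loggerhead shrike: 52760 × 0.19 = 10024.4 kJ m⁻²

10024.4 kJ m⁻²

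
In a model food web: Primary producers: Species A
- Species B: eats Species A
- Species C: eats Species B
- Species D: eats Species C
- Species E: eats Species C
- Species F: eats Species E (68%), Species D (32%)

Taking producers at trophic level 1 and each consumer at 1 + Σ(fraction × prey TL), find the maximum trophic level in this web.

Species B: 1 + 1 = 2
Species C: 1 + 2 = 3
Species D: 1 + 3 = 4
Species E: 1 + 3 = 4
Species F: 1 + (0.68×4 + 0.32×4) = 5

5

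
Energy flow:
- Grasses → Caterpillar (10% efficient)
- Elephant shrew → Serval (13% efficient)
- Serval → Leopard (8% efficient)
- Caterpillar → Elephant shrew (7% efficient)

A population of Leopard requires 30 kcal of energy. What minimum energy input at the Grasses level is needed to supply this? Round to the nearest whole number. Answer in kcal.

412088 kcal

Cumulative transfer efficiency: 0.1 × 0.07 × 0.13 × 0.08 = 0.0000728
Grasses energy = 30 / 0.0000728 = 412088 kcal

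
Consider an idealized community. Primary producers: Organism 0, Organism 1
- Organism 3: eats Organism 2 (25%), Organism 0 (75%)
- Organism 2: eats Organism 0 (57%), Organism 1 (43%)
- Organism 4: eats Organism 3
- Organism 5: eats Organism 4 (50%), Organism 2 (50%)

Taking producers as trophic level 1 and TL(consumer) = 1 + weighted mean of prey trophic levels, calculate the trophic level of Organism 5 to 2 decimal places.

3.63

Organism 2: 1 + (0.57×1 + 0.43×1) = 2
Organism 3: 1 + (0.25×2 + 0.75×1) = 2.25
Organism 4: 1 + 2.25 = 3.25
Organism 5: 1 + (0.5×3.25 + 0.5×2) = 3.625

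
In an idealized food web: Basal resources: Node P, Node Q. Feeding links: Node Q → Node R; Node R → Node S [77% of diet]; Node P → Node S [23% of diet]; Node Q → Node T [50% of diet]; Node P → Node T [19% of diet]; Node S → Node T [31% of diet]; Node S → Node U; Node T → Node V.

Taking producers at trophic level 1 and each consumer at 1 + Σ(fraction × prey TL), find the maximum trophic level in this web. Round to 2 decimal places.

Node R: 1 + 1 = 2
Node S: 1 + (0.77×2 + 0.23×1) = 2.77
Node T: 1 + (0.5×1 + 0.19×1 + 0.31×2.77) = 2.5487
Node U: 1 + 2.77 = 3.77
Node V: 1 + 2.5487 = 3.5487

3.77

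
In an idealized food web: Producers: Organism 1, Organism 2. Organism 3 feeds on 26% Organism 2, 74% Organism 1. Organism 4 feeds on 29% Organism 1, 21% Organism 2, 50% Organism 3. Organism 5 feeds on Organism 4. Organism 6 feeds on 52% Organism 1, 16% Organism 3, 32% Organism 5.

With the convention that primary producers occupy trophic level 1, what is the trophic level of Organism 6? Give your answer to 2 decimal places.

2.96

Organism 3: 1 + (0.26×1 + 0.74×1) = 2
Organism 4: 1 + (0.29×1 + 0.21×1 + 0.5×2) = 2.5
Organism 5: 1 + 2.5 = 3.5
Organism 6: 1 + (0.52×1 + 0.16×2 + 0.32×3.5) = 2.96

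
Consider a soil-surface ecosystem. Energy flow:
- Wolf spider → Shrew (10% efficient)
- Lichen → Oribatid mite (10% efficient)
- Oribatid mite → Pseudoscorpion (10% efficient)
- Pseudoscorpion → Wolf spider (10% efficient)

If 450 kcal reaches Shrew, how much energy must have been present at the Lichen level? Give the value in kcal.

Cumulative transfer efficiency: 0.1 × 0.1 × 0.1 × 0.1 = 0.0001
Lichen energy = 450 / 0.0001 = 4500000 kcal

4500000 kcal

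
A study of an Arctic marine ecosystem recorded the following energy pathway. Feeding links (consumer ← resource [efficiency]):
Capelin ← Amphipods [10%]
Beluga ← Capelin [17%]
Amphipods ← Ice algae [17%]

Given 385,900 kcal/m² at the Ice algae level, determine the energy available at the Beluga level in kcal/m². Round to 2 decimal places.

1115.25 kcal/m²

Amphipods: 385900 × 0.17 = 65603 kcal/m²
Capelin: 65603 × 0.1 = 6560.3 kcal/m²
Beluga: 6560.3 × 0.17 = 1115.251 kcal/m²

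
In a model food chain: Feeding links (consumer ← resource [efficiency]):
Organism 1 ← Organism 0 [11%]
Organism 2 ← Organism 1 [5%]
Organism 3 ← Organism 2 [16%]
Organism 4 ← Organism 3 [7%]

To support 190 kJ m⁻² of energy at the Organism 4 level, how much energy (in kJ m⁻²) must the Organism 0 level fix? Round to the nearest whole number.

3084416 kJ m⁻²

Cumulative transfer efficiency: 0.11 × 0.05 × 0.16 × 0.07 = 0.0000616
Organism 0 energy = 190 / 0.0000616 = 3084416 kJ m⁻²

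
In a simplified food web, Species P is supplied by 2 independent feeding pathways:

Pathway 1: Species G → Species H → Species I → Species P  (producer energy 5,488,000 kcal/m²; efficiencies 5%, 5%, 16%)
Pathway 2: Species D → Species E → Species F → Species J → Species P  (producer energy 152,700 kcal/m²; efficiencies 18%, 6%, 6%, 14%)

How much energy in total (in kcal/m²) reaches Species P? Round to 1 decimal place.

2209.1 kcal/m²

Pathway 1: 5488000 × 0.05 × 0.05 × 0.16 = 2195.2 kcal/m²
Pathway 2: 152700 × 0.18 × 0.06 × 0.06 × 0.14 = 13.852944 kcal/m²
Total at Species P: 2195.2 + 13.852944 = 2209.052944 kcal/m²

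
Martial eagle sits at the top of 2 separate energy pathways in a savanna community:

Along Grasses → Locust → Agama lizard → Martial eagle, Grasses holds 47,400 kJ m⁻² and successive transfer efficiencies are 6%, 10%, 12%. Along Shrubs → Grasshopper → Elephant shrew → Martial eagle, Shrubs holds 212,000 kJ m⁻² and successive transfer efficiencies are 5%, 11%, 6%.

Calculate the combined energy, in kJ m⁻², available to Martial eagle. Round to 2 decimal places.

Via Grasses: 47400 × 0.06 × 0.1 × 0.12 = 34.128 kJ m⁻²
Via Shrubs: 212000 × 0.05 × 0.11 × 0.06 = 69.96 kJ m⁻²
Total at Martial eagle: 34.128 + 69.96 = 104.088 kJ m⁻²

104.09 kJ m⁻²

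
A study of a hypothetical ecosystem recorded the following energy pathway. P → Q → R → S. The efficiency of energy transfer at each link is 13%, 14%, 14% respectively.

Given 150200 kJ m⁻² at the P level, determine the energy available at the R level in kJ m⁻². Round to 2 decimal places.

2733.64 kJ m⁻²

Q: 150200 × 0.13 = 19526 kJ m⁻²
R: 19526 × 0.14 = 2733.64 kJ m⁻²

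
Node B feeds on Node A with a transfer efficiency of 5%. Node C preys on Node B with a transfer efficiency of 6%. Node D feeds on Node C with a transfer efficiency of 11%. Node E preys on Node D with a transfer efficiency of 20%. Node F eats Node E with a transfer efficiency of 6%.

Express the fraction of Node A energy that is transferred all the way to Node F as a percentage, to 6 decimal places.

Product of link efficiencies: 0.05 × 0.06 × 0.11 × 0.2 × 0.06 = 0.00000396
As a percentage: 0.00000396 × 100 = 0.000396%

0.000396%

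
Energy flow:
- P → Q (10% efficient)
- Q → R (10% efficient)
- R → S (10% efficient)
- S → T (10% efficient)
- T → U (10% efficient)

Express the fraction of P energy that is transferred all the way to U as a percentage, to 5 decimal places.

Product of link efficiencies: 0.1 × 0.1 × 0.1 × 0.1 × 0.1 = 0.00001
As a percentage: 0.00001 × 100 = 0.00100%

0.00100%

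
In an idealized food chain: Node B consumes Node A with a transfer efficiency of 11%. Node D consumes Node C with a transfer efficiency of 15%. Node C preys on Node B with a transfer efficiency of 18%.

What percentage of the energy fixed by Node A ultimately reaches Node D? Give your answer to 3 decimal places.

0.297%

Product of link efficiencies: 0.11 × 0.18 × 0.15 = 0.00297
As a percentage: 0.00297 × 100 = 0.297%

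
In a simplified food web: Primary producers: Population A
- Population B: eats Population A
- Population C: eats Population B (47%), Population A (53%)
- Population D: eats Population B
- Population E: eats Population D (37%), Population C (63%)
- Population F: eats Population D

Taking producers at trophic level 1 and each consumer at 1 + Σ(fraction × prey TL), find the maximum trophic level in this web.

Population B: 1 + 1 = 2
Population C: 1 + (0.47×2 + 0.53×1) = 2.47
Population D: 1 + 2 = 3
Population E: 1 + (0.37×3 + 0.63×2.47) = 3.6661
Population F: 1 + 3 = 4

4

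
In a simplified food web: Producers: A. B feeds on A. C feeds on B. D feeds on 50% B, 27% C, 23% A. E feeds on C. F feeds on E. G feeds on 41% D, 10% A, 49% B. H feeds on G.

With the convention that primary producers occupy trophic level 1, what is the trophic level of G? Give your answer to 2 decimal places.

B: 1 + 1 = 2
C: 1 + 2 = 3
D: 1 + (0.5×2 + 0.27×3 + 0.23×1) = 3.04
E: 1 + 3 = 4
F: 1 + 4 = 5
G: 1 + (0.41×3.04 + 0.1×1 + 0.49×2) = 3.3264
H: 1 + 3.3264 = 4.3264

3.33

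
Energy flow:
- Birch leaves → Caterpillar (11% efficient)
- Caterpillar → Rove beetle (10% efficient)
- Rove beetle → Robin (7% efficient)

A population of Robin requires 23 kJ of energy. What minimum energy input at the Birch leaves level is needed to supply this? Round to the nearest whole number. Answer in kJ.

Cumulative transfer efficiency: 0.11 × 0.1 × 0.07 = 0.00077
Birch leaves energy = 23 / 0.00077 = 29870 kJ

29870 kJ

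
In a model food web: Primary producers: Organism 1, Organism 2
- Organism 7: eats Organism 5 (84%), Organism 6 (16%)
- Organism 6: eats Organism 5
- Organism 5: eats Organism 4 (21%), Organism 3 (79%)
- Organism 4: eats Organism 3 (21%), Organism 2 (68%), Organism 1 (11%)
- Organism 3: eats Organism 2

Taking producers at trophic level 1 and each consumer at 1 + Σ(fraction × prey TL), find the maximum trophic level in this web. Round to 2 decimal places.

Organism 3: 1 + 1 = 2
Organism 4: 1 + (0.21×2 + 0.68×1 + 0.11×1) = 2.21
Organism 5: 1 + (0.21×2.21 + 0.79×2) = 3.0441
Organism 6: 1 + 3.0441 = 4.0441
Organism 7: 1 + (0.84×3.0441 + 0.16×4.0441) = 4.2041

4.20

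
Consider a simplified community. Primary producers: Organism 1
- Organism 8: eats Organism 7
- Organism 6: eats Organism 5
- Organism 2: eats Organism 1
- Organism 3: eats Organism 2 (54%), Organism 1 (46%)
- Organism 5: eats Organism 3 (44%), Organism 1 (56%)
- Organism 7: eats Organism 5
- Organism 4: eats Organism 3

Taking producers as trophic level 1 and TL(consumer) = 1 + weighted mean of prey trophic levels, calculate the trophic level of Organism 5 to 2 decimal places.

Organism 2: 1 + 1 = 2
Organism 3: 1 + (0.54×2 + 0.46×1) = 2.54
Organism 4: 1 + 2.54 = 3.54
Organism 5: 1 + (0.44×2.54 + 0.56×1) = 2.6776
Organism 6: 1 + 2.6776 = 3.6776
Organism 7: 1 + 2.6776 = 3.6776
Organism 8: 1 + 3.6776 = 4.6776

2.68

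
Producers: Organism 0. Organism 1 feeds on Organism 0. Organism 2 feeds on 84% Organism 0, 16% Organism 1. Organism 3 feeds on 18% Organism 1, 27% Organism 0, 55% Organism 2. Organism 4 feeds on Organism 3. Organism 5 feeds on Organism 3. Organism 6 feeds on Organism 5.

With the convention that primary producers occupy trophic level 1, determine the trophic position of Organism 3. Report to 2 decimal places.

2.82

Organism 1: 1 + 1 = 2
Organism 2: 1 + (0.84×1 + 0.16×2) = 2.16
Organism 3: 1 + (0.18×2 + 0.27×1 + 0.55×2.16) = 2.818
Organism 4: 1 + 2.818 = 3.818
Organism 5: 1 + 2.818 = 3.818
Organism 6: 1 + 3.818 = 4.818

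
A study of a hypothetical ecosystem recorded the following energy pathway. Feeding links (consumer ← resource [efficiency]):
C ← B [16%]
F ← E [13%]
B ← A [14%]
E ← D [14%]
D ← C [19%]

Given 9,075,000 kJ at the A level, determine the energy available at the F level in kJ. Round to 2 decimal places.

702.94 kJ

B: 9075000 × 0.14 = 1270500 kJ
C: 1270500 × 0.16 = 203280 kJ
D: 203280 × 0.19 = 38623.2 kJ
E: 38623.2 × 0.14 = 5407.248 kJ
F: 5407.248 × 0.13 = 702.94224 kJ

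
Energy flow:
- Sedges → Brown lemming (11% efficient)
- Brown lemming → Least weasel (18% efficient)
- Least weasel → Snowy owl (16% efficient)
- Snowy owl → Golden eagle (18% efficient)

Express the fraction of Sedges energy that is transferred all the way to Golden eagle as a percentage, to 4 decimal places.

Product of link efficiencies: 0.11 × 0.18 × 0.16 × 0.18 = 0.00057024
As a percentage: 0.00057024 × 100 = 0.0570%

0.0570%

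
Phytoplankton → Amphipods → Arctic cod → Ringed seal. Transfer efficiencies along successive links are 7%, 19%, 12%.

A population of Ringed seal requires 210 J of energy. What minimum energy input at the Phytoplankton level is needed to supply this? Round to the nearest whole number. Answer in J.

131579 J

Cumulative transfer efficiency: 0.07 × 0.19 × 0.12 = 0.001596
Phytoplankton energy = 210 / 0.001596 = 131579 J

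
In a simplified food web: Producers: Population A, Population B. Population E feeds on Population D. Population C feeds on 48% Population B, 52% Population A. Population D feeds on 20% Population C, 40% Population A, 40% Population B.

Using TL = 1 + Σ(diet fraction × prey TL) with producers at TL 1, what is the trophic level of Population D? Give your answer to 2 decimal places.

2.20

Population C: 1 + (0.48×1 + 0.52×1) = 2
Population D: 1 + (0.2×2 + 0.4×1 + 0.4×1) = 2.2
Population E: 1 + 2.2 = 3.2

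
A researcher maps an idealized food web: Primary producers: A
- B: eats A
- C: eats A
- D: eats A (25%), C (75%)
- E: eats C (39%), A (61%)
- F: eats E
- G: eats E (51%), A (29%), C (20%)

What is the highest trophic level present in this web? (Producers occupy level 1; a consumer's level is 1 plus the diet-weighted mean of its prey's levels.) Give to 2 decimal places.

B: 1 + 1 = 2
C: 1 + 1 = 2
D: 1 + (0.25×1 + 0.75×2) = 2.75
E: 1 + (0.39×2 + 0.61×1) = 2.39
F: 1 + 2.39 = 3.39
G: 1 + (0.51×2.39 + 0.29×1 + 0.2×2) = 2.9089

3.39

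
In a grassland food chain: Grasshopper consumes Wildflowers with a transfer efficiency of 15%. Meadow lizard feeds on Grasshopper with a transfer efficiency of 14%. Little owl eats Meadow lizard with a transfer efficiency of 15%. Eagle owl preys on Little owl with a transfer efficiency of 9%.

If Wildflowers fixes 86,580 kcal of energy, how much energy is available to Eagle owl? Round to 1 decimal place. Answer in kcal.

Grasshopper: 86580 × 0.15 = 12987 kcal
Meadow lizard: 12987 × 0.14 = 1818.18 kcal
Little owl: 1818.18 × 0.15 = 272.727 kcal
Eagle owl: 272.727 × 0.09 = 24.54543 kcal

24.5 kcal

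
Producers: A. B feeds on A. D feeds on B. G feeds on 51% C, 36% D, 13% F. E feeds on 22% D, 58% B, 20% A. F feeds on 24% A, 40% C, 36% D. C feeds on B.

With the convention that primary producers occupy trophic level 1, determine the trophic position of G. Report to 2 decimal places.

4.07

B: 1 + 1 = 2
C: 1 + 2 = 3
D: 1 + 2 = 3
E: 1 + (0.22×3 + 0.58×2 + 0.2×1) = 3.02
F: 1 + (0.24×1 + 0.4×3 + 0.36×3) = 3.52
G: 1 + (0.51×3 + 0.36×3 + 0.13×3.52) = 4.0676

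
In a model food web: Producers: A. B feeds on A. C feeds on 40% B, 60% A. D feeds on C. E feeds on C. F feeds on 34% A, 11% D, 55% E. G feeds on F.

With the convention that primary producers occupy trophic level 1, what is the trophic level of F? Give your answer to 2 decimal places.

B: 1 + 1 = 2
C: 1 + (0.4×2 + 0.6×1) = 2.4
D: 1 + 2.4 = 3.4
E: 1 + 2.4 = 3.4
F: 1 + (0.34×1 + 0.11×3.4 + 0.55×3.4) = 3.584
G: 1 + 3.584 = 4.584

3.58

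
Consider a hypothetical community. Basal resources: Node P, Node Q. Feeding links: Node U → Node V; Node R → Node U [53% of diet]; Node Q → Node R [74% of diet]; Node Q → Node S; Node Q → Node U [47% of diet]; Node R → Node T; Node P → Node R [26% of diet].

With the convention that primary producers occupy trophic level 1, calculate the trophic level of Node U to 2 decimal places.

Node R: 1 + (0.74×1 + 0.26×1) = 2
Node S: 1 + 1 = 2
Node T: 1 + 2 = 3
Node U: 1 + (0.47×1 + 0.53×2) = 2.53
Node V: 1 + 2.53 = 3.53

2.53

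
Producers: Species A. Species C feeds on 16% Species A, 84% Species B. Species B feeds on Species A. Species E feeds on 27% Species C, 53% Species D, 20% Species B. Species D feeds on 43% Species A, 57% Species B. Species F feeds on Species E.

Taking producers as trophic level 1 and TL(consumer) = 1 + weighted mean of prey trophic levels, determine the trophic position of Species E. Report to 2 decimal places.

3.53

Species B: 1 + 1 = 2
Species C: 1 + (0.16×1 + 0.84×2) = 2.84
Species D: 1 + (0.43×1 + 0.57×2) = 2.57
Species E: 1 + (0.27×2.84 + 0.53×2.57 + 0.2×2) = 3.5289
Species F: 1 + 3.5289 = 4.5289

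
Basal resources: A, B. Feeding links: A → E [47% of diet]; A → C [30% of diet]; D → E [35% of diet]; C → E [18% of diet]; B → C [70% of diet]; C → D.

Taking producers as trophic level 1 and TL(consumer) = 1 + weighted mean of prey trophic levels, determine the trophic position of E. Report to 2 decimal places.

2.88

C: 1 + (0.3×1 + 0.7×1) = 2
D: 1 + 2 = 3
E: 1 + (0.35×3 + 0.47×1 + 0.18×2) = 2.88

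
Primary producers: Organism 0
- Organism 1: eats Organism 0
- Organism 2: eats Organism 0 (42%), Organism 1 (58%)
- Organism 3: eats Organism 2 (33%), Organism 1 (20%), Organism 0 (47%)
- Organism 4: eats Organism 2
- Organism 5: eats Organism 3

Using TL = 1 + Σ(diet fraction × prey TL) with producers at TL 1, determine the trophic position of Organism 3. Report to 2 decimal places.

Organism 1: 1 + 1 = 2
Organism 2: 1 + (0.42×1 + 0.58×2) = 2.58
Organism 3: 1 + (0.33×2.58 + 0.2×2 + 0.47×1) = 2.7214
Organism 4: 1 + 2.58 = 3.58
Organism 5: 1 + 2.7214 = 3.7214

2.72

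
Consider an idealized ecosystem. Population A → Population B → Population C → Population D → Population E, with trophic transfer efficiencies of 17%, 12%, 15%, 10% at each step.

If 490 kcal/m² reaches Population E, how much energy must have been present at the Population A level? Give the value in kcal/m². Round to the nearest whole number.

1601307 kcal/m²

Cumulative transfer efficiency: 0.17 × 0.12 × 0.15 × 0.1 = 0.000306
Population A energy = 490 / 0.000306 = 1601307 kcal/m²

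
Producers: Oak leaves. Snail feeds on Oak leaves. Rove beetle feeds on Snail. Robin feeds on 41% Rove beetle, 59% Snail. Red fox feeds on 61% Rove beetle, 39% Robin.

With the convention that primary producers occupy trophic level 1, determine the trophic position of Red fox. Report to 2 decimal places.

Snail: 1 + 1 = 2
Rove beetle: 1 + 2 = 3
Robin: 1 + (0.41×3 + 0.59×2) = 3.41
Red fox: 1 + (0.61×3 + 0.39×3.41) = 4.1599

4.16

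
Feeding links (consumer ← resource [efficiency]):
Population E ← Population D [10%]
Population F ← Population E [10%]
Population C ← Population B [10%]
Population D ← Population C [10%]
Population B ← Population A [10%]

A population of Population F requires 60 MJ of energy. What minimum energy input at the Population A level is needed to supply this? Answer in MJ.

6000000 MJ

Cumulative transfer efficiency: 0.1 × 0.1 × 0.1 × 0.1 × 0.1 = 0.00001
Population A energy = 60 / 0.00001 = 6000000 MJ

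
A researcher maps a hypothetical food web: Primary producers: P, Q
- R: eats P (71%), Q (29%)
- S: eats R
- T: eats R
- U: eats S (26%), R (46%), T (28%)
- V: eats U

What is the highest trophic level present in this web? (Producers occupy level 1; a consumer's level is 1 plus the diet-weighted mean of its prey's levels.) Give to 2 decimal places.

4.54

R: 1 + (0.71×1 + 0.29×1) = 2
S: 1 + 2 = 3
T: 1 + 2 = 3
U: 1 + (0.26×3 + 0.46×2 + 0.28×3) = 3.54
V: 1 + 3.54 = 4.54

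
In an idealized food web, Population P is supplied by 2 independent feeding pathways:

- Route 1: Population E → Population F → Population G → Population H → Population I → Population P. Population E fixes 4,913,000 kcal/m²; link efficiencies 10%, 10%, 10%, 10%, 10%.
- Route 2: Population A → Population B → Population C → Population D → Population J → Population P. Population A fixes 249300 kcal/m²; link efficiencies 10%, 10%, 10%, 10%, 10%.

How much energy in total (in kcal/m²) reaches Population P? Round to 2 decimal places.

51.62 kcal/m²

Route 1: 4913000 × 0.1 × 0.1 × 0.1 × 0.1 × 0.1 = 49.13 kcal/m²
Route 2: 249300 × 0.1 × 0.1 × 0.1 × 0.1 × 0.1 = 2.493 kcal/m²
Total at Population P: 49.13 + 2.493 = 51.623 kcal/m²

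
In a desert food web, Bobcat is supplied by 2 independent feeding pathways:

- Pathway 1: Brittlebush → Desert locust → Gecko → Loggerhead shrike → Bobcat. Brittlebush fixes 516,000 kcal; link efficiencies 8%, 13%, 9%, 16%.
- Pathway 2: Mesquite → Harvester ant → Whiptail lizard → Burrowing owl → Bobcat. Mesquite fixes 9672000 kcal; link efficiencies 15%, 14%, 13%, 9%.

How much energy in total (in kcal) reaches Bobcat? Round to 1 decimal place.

2453.7 kcal

Pathway 1: 516000 × 0.08 × 0.13 × 0.09 × 0.16 = 77.27616 kcal
Pathway 2: 9672000 × 0.15 × 0.14 × 0.13 × 0.09 = 2376.4104 kcal
Total at Bobcat: 77.27616 + 2376.4104 = 2453.68656 kcal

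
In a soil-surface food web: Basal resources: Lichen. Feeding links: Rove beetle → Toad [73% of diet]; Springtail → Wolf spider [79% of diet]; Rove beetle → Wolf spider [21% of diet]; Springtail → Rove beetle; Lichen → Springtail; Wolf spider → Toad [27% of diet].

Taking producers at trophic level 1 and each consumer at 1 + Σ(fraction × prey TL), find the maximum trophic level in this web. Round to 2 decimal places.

Springtail: 1 + 1 = 2
Rove beetle: 1 + 2 = 3
Wolf spider: 1 + (0.21×3 + 0.79×2) = 3.21
Toad: 1 + (0.73×3 + 0.27×3.21) = 4.0567

4.06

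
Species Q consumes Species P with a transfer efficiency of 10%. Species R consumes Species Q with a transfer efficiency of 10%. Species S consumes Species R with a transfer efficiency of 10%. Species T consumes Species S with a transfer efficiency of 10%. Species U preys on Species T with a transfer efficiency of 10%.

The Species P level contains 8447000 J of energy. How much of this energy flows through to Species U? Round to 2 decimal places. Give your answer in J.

84.47 J

Species Q: 8447000 × 0.1 = 844700 J
Species R: 844700 × 0.1 = 84470 J
Species S: 84470 × 0.1 = 8447 J
Species T: 8447 × 0.1 = 844.7 J
Species U: 844.7 × 0.1 = 84.47 J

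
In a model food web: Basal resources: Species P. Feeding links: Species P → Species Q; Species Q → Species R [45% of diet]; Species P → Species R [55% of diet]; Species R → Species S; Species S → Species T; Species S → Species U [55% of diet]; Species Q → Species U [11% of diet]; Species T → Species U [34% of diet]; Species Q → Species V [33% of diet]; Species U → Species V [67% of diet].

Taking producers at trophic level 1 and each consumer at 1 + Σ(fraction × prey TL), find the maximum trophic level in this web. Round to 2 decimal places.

4.76

Species Q: 1 + 1 = 2
Species R: 1 + (0.45×2 + 0.55×1) = 2.45
Species S: 1 + 2.45 = 3.45
Species T: 1 + 3.45 = 4.45
Species U: 1 + (0.55×3.45 + 0.11×2 + 0.34×4.45) = 4.6305
Species V: 1 + (0.33×2 + 0.67×4.6305) = 4.762435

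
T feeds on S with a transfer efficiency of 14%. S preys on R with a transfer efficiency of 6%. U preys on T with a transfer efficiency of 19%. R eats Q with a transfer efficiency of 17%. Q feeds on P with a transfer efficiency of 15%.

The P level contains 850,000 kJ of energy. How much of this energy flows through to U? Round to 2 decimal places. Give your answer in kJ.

Q: 850000 × 0.15 = 127500 kJ
R: 127500 × 0.17 = 21675 kJ
S: 21675 × 0.06 = 1300.5 kJ
T: 1300.5 × 0.14 = 182.07 kJ
U: 182.07 × 0.19 = 34.5933 kJ

34.59 kJ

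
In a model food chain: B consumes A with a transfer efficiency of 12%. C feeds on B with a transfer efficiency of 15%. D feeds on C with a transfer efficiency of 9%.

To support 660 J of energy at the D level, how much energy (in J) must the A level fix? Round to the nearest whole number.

407407 J

Cumulative transfer efficiency: 0.12 × 0.15 × 0.09 = 0.00162
A energy = 660 / 0.00162 = 407407 J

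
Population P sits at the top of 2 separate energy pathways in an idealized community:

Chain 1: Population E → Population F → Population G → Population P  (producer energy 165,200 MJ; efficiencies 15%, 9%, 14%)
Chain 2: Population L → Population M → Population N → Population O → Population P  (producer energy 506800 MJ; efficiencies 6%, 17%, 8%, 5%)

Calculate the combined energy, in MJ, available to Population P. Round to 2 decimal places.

332.91 MJ

Chain 1: 165200 × 0.15 × 0.09 × 0.14 = 312.228 MJ
Chain 2: 506800 × 0.06 × 0.17 × 0.08 × 0.05 = 20.67744 MJ
Total at Population P: 312.228 + 20.67744 = 332.90544 MJ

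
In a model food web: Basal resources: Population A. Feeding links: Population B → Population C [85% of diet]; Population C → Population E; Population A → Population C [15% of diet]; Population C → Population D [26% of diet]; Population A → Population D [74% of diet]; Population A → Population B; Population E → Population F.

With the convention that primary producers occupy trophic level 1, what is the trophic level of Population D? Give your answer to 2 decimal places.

Population B: 1 + 1 = 2
Population C: 1 + (0.85×2 + 0.15×1) = 2.85
Population D: 1 + (0.74×1 + 0.26×2.85) = 2.481
Population E: 1 + 2.85 = 3.85
Population F: 1 + 3.85 = 4.85

2.48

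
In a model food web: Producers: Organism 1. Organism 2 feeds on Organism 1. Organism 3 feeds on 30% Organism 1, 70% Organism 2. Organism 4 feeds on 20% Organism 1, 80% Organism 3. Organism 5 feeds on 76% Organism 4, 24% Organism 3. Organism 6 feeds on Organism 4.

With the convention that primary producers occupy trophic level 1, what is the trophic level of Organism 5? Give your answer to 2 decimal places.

Organism 2: 1 + 1 = 2
Organism 3: 1 + (0.3×1 + 0.7×2) = 2.7
Organism 4: 1 + (0.2×1 + 0.8×2.7) = 3.36
Organism 5: 1 + (0.76×3.36 + 0.24×2.7) = 4.2016
Organism 6: 1 + 3.36 = 4.36

4.20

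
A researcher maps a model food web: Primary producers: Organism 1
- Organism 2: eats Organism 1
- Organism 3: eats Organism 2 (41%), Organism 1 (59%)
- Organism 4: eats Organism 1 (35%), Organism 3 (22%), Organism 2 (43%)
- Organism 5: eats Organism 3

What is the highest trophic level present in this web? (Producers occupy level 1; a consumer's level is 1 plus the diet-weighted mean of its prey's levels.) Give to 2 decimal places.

Organism 2: 1 + 1 = 2
Organism 3: 1 + (0.41×2 + 0.59×1) = 2.41
Organism 4: 1 + (0.35×1 + 0.22×2.41 + 0.43×2) = 2.7402
Organism 5: 1 + 2.41 = 3.41

3.41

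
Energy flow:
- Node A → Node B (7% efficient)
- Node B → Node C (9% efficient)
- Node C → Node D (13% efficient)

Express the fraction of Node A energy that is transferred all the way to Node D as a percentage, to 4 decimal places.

0.0819%

Product of link efficiencies: 0.07 × 0.09 × 0.13 = 0.000819
As a percentage: 0.000819 × 100 = 0.0819%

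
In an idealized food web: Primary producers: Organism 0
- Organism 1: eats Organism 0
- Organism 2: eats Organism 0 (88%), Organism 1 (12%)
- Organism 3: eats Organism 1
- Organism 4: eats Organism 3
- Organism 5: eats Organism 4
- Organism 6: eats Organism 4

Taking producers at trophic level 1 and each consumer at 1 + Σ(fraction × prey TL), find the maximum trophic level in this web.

5

Organism 1: 1 + 1 = 2
Organism 2: 1 + (0.88×1 + 0.12×2) = 2.12
Organism 3: 1 + 2 = 3
Organism 4: 1 + 3 = 4
Organism 5: 1 + 4 = 5
Organism 6: 1 + 4 = 5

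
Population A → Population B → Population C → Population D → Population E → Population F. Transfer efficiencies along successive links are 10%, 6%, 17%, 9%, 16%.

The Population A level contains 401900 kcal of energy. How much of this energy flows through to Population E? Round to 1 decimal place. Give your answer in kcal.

36.9 kcal

Population B: 401900 × 0.1 = 40190 kcal
Population C: 40190 × 0.06 = 2411.4 kcal
Population D: 2411.4 × 0.17 = 409.938 kcal
Population E: 409.938 × 0.09 = 36.89442 kcal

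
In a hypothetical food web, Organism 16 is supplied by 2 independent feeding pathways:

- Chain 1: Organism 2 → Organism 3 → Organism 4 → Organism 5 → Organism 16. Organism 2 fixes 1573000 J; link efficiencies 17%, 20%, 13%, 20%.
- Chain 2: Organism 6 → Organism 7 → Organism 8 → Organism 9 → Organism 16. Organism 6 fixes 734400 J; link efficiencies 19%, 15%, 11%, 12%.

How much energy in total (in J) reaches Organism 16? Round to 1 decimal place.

Chain 1: 1573000 × 0.17 × 0.2 × 0.13 × 0.2 = 1390.532 J
Chain 2: 734400 × 0.19 × 0.15 × 0.11 × 0.12 = 276.28128 J
Total at Organism 16: 1390.532 + 276.28128 = 1666.81328 J

1666.8 J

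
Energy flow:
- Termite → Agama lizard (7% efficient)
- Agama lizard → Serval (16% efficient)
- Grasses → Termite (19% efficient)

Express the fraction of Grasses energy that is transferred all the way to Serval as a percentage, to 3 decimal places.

0.213%

Product of link efficiencies: 0.19 × 0.07 × 0.16 = 0.002128
As a percentage: 0.002128 × 100 = 0.213%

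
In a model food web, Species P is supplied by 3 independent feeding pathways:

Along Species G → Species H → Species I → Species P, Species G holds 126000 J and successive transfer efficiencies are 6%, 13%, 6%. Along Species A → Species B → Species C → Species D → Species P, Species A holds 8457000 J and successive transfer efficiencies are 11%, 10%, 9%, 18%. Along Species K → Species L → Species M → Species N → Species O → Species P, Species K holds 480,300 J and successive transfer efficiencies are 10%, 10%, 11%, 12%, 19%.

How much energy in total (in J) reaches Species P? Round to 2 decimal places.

1578.05 J

Via Species G: 126000 × 0.06 × 0.13 × 0.06 = 58.968 J
Via Species A: 8457000 × 0.11 × 0.1 × 0.09 × 0.18 = 1507.0374 J
Via Species K: 480300 × 0.1 × 0.1 × 0.11 × 0.12 × 0.19 = 12.045924 J
Total at Species P: 58.968 + 1507.0374 + 12.045924 = 1578.051324 J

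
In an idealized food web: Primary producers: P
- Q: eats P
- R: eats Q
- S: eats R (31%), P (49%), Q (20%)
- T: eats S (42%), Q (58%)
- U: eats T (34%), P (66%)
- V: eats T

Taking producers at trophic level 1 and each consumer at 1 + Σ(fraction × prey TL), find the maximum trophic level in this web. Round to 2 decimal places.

Q: 1 + 1 = 2
R: 1 + 2 = 3
S: 1 + (0.31×3 + 0.49×1 + 0.2×2) = 2.82
T: 1 + (0.42×2.82 + 0.58×2) = 3.3444
U: 1 + (0.34×3.3444 + 0.66×1) = 2.797096
V: 1 + 3.3444 = 4.3444

4.34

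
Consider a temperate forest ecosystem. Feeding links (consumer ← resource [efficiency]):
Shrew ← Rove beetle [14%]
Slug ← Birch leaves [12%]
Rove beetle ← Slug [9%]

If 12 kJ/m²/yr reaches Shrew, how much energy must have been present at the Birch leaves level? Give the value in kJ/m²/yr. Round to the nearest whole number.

Cumulative transfer efficiency: 0.12 × 0.09 × 0.14 = 0.001512
Birch leaves energy = 12 / 0.001512 = 7937 kJ/m²/yr

7937 kJ/m²/yr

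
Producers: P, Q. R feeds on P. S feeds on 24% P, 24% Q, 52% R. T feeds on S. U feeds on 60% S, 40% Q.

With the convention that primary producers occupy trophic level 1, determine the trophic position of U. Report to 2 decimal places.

R: 1 + 1 = 2
S: 1 + (0.24×1 + 0.24×1 + 0.52×2) = 2.52
T: 1 + 2.52 = 3.52
U: 1 + (0.6×2.52 + 0.4×1) = 2.912

2.91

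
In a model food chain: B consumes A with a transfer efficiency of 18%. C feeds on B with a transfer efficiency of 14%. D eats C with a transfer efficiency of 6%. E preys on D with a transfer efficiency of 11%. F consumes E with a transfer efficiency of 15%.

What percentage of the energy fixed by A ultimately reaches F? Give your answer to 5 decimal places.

0.00249%

Product of link efficiencies: 0.18 × 0.14 × 0.06 × 0.11 × 0.15 = 0.000024948
As a percentage: 0.000024948 × 100 = 0.00249%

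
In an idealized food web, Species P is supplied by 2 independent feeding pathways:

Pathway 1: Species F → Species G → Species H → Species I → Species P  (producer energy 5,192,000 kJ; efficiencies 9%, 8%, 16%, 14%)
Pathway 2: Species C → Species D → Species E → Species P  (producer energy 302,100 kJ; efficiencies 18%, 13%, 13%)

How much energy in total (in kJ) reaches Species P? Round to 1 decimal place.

Pathway 1: 5192000 × 0.09 × 0.08 × 0.16 × 0.14 = 837.36576 kJ
Pathway 2: 302100 × 0.18 × 0.13 × 0.13 = 918.9882 kJ
Total at Species P: 837.36576 + 918.9882 = 1756.35396 kJ

1756.4 kJ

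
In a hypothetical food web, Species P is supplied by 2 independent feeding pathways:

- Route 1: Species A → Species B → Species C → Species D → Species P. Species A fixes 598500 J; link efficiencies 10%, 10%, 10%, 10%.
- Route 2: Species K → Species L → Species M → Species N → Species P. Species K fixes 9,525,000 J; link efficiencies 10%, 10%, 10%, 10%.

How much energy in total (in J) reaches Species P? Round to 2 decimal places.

1012.35 J

Route 1: 598500 × 0.1 × 0.1 × 0.1 × 0.1 = 59.85 J
Route 2: 9525000 × 0.1 × 0.1 × 0.1 × 0.1 = 952.5 J
Total at Species P: 59.85 + 952.5 = 1012.35 J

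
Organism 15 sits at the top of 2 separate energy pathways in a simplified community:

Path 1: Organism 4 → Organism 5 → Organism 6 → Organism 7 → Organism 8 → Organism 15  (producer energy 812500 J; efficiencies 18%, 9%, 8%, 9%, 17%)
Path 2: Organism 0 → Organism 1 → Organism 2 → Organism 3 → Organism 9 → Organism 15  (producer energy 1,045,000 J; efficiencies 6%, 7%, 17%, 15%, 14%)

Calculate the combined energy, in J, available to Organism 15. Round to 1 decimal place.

31.8 J

Path 1: 812500 × 0.18 × 0.09 × 0.08 × 0.09 × 0.17 = 16.1109 J
Path 2: 1045000 × 0.06 × 0.07 × 0.17 × 0.15 × 0.14 = 15.66873 J
Total at Organism 15: 16.1109 + 15.66873 = 31.77963 J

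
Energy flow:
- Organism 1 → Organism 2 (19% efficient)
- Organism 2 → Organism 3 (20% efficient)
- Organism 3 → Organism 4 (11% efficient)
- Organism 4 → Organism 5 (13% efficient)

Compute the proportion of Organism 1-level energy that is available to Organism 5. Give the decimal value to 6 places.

0.000543

Product of link efficiencies: 0.19 × 0.2 × 0.11 × 0.13 = 0.0005434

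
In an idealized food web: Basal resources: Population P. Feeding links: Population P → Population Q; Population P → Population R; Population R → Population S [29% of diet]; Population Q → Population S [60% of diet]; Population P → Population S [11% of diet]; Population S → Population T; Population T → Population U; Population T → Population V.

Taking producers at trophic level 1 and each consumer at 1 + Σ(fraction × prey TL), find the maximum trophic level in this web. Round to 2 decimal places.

4.89

Population Q: 1 + 1 = 2
Population R: 1 + 1 = 2
Population S: 1 + (0.29×2 + 0.6×2 + 0.11×1) = 2.89
Population T: 1 + 2.89 = 3.89
Population U: 1 + 3.89 = 4.89
Population V: 1 + 3.89 = 4.89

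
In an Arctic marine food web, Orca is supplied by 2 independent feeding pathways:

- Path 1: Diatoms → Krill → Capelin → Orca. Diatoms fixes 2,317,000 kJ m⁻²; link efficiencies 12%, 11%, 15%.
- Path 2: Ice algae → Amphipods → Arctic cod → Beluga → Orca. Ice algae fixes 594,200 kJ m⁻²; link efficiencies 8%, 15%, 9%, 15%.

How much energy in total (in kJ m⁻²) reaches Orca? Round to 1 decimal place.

4683.9 kJ m⁻²

Path 1: 2317000 × 0.12 × 0.11 × 0.15 = 4587.66 kJ m⁻²
Path 2: 594200 × 0.08 × 0.15 × 0.09 × 0.15 = 96.2604 kJ m⁻²
Total at Orca: 4587.66 + 96.2604 = 4683.9204 kJ m⁻²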